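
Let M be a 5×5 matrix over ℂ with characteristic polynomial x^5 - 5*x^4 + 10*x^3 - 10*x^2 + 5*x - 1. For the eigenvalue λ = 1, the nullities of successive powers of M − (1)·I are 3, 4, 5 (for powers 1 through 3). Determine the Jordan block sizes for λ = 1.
Block sizes for λ = 1: [3, 1, 1]

From the dimensions of kernels of powers, the number of Jordan blocks of size at least j is d_j − d_{j−1} where d_j = dim ker(N^j) (with d_0 = 0). Computing the differences gives [3, 1, 1].
The number of blocks of size exactly k is (#blocks of size ≥ k) − (#blocks of size ≥ k + 1), so the partition is: 2 block(s) of size 1, 1 block(s) of size 3.
In nonincreasing order the block sizes are [3, 1, 1].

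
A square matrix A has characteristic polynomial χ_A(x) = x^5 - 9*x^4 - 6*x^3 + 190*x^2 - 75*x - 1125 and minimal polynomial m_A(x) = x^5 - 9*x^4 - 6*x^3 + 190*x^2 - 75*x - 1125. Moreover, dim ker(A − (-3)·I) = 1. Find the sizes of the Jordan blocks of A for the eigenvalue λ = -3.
Block sizes for λ = -3: [2]

Step 1 — from the characteristic polynomial, algebraic multiplicity of λ = -3 is 2. From dim ker(A − (-3)·I) = 1, there are exactly 1 Jordan blocks for λ = -3.
Step 2 — from the minimal polynomial, the factor (x + 3)^2 tells us the largest block for λ = -3 has size 2.
Step 3 — with total size 2, 1 blocks, and largest block 2, the block sizes (in nonincreasing order) are [2].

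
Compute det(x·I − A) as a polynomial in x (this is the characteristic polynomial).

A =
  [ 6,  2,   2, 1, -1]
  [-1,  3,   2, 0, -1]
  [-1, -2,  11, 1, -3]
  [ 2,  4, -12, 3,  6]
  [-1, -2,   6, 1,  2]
x^5 - 25*x^4 + 250*x^3 - 1250*x^2 + 3125*x - 3125

Expanding det(x·I − A) (e.g. by cofactor expansion or by noting that A is similar to its Jordan form J, which has the same characteristic polynomial as A) gives
  χ_A(x) = x^5 - 25*x^4 + 250*x^3 - 1250*x^2 + 3125*x - 3125
which factors as (x - 5)^5. The eigenvalues (with algebraic multiplicities) are λ = 5 with multiplicity 5.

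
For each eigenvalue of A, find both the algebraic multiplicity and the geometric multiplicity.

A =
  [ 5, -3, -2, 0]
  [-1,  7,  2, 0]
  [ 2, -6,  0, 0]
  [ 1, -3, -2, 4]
λ = 4: alg = 4, geom = 3

Step 1 — factor the characteristic polynomial to read off the algebraic multiplicities:
  χ_A(x) = (x - 4)^4

Step 2 — compute geometric multiplicities via the rank-nullity identity g(λ) = n − rank(A − λI):
  rank(A − (4)·I) = 1, so dim ker(A − (4)·I) = n − 1 = 3

Summary:
  λ = 4: algebraic multiplicity = 4, geometric multiplicity = 3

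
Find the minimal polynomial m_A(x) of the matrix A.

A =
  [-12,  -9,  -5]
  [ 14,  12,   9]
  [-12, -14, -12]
x^3 + 12*x^2 + 48*x + 64

The characteristic polynomial is χ_A(x) = (x + 4)^3, so the eigenvalues are known. The minimal polynomial is
  m_A(x) = Π_λ (x − λ)^{k_λ}
where k_λ is the size of the *largest* Jordan block for λ (equivalently, the smallest k with (A − λI)^k v = 0 for every generalised eigenvector v of λ).

  λ = -4: largest Jordan block has size 3, contributing (x + 4)^3

So m_A(x) = (x + 4)^3 = x^3 + 12*x^2 + 48*x + 64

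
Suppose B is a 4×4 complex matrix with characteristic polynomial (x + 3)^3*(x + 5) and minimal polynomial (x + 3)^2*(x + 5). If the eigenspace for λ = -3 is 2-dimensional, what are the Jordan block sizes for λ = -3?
Block sizes for λ = -3: [2, 1]

Step 1 — from the characteristic polynomial, algebraic multiplicity of λ = -3 is 3. From dim ker(B − (-3)·I) = 2, there are exactly 2 Jordan blocks for λ = -3.
Step 2 — from the minimal polynomial, the factor (x + 3)^2 tells us the largest block for λ = -3 has size 2.
Step 3 — with total size 3, 2 blocks, and largest block 2, the block sizes (in nonincreasing order) are [2, 1].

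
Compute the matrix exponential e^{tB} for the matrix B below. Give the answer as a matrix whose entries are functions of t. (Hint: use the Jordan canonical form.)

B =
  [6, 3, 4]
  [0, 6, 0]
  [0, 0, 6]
e^{tB} =
  [exp(6*t), 3*t*exp(6*t), 4*t*exp(6*t)]
  [0, exp(6*t), 0]
  [0, 0, exp(6*t)]

Strategy: write B = P · J · P⁻¹ where J is a Jordan canonical form, so e^{tB} = P · e^{tJ} · P⁻¹, and e^{tJ} can be computed block-by-block.

B has Jordan form
J =
  [6, 1, 0]
  [0, 6, 0]
  [0, 0, 6]
(up to reordering of blocks).

Per-block formulas:
  For a 2×2 Jordan block J_2(6): exp(t · J_2(6)) = e^(6t)·(I + t·N), where N is the 2×2 nilpotent shift.
  For a 1×1 block at λ = 6: exp(t · [6]) = [e^(6t)].

After assembling e^{tJ} and conjugating by P, we get:

e^{tB} =
  [exp(6*t), 3*t*exp(6*t), 4*t*exp(6*t)]
  [0, exp(6*t), 0]
  [0, 0, exp(6*t)]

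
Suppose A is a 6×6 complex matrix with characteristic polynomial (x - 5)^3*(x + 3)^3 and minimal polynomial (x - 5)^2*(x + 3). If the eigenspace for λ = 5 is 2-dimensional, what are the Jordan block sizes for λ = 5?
Block sizes for λ = 5: [2, 1]

Step 1 — from the characteristic polynomial, algebraic multiplicity of λ = 5 is 3. From dim ker(A − (5)·I) = 2, there are exactly 2 Jordan blocks for λ = 5.
Step 2 — from the minimal polynomial, the factor (x − 5)^2 tells us the largest block for λ = 5 has size 2.
Step 3 — with total size 3, 2 blocks, and largest block 2, the block sizes (in nonincreasing order) are [2, 1].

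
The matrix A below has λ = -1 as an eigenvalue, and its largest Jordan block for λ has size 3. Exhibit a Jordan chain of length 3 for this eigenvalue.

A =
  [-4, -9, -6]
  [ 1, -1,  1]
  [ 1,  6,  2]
A Jordan chain for λ = -1 of length 3:
v_1 = (-6, -2, 6)ᵀ
v_2 = (-3, 1, 1)ᵀ
v_3 = (1, 0, 0)ᵀ

Let N = A − (-1)·I. We want v_3 with N^3 v_3 = 0 but N^2 v_3 ≠ 0; then v_{j-1} := N · v_j for j = 3, …, 2.

Pick v_3 = (1, 0, 0)ᵀ.
Then v_2 = N · v_3 = (-3, 1, 1)ᵀ.
Then v_1 = N · v_2 = (-6, -2, 6)ᵀ.

Sanity check: (A − (-1)·I) v_1 = (0, 0, 0)ᵀ = 0. ✓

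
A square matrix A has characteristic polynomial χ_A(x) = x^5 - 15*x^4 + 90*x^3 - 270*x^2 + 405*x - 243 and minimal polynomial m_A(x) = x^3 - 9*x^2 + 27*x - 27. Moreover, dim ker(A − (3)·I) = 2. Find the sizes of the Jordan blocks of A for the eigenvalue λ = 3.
Block sizes for λ = 3: [3, 2]

Step 1 — from the characteristic polynomial, algebraic multiplicity of λ = 3 is 5. From dim ker(A − (3)·I) = 2, there are exactly 2 Jordan blocks for λ = 3.
Step 2 — from the minimal polynomial, the factor (x − 3)^3 tells us the largest block for λ = 3 has size 3.
Step 3 — with total size 5, 2 blocks, and largest block 3, the block sizes (in nonincreasing order) are [3, 2].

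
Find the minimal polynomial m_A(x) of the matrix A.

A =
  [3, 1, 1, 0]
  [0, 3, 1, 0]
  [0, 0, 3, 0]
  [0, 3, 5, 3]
x^3 - 9*x^2 + 27*x - 27

The characteristic polynomial is χ_A(x) = (x - 3)^4, so the eigenvalues are known. The minimal polynomial is
  m_A(x) = Π_λ (x − λ)^{k_λ}
where k_λ is the size of the *largest* Jordan block for λ (equivalently, the smallest k with (A − λI)^k v = 0 for every generalised eigenvector v of λ).

  λ = 3: largest Jordan block has size 3, contributing (x − 3)^3

So m_A(x) = (x - 3)^3 = x^3 - 9*x^2 + 27*x - 27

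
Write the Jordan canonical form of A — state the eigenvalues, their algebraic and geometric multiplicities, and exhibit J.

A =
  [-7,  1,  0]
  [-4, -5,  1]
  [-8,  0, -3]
J_3(-5)

The characteristic polynomial is
  det(x·I − A) = x^3 + 15*x^2 + 75*x + 125 = (x + 5)^3

Eigenvalues and multiplicities (the geometric multiplicity of λ is n − rank(A − λI), which equals the number of Jordan blocks for λ):
  λ = -5: algebraic multiplicity = 3, geometric multiplicity = 1

Determining the block sizes for each eigenvalue:
  λ = -5: one block (gm = 1), so the single block has size am = 3 → block sizes [3]

Assembling the blocks gives a Jordan form
J =
  [-5,  1,  0]
  [ 0, -5,  1]
  [ 0,  0, -5]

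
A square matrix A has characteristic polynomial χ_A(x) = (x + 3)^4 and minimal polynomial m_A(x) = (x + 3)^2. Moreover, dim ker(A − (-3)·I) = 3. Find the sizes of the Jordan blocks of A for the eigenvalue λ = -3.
Block sizes for λ = -3: [2, 1, 1]

Step 1 — from the characteristic polynomial, algebraic multiplicity of λ = -3 is 4. From dim ker(A − (-3)·I) = 3, there are exactly 3 Jordan blocks for λ = -3.
Step 2 — from the minimal polynomial, the factor (x + 3)^2 tells us the largest block for λ = -3 has size 2.
Step 3 — with total size 4, 3 blocks, and largest block 2, the block sizes (in nonincreasing order) are [2, 1, 1].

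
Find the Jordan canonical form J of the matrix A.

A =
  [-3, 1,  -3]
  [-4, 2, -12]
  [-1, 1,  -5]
J_2(-2) ⊕ J_1(-2)

The characteristic polynomial is
  det(x·I − A) = x^3 + 6*x^2 + 12*x + 8 = (x + 2)^3

Eigenvalues and multiplicities (the geometric multiplicity of λ is n − rank(A − λI), which equals the number of Jordan blocks for λ):
  λ = -2: algebraic multiplicity = 3, geometric multiplicity = 2

Determining the block sizes for each eigenvalue:
  λ = -2: 2 blocks summing to 3 forces exactly one block of size 2 and the rest size 1 → block sizes [2, 1]

Assembling the blocks gives a Jordan form
J =
  [-2,  1,  0]
  [ 0, -2,  0]
  [ 0,  0, -2]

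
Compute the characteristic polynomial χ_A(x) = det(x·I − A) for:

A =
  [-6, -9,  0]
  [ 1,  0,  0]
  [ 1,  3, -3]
x^3 + 9*x^2 + 27*x + 27

Expanding det(x·I − A) (e.g. by cofactor expansion or by noting that A is similar to its Jordan form J, which has the same characteristic polynomial as A) gives
  χ_A(x) = x^3 + 9*x^2 + 27*x + 27
which factors as (x + 3)^3. The eigenvalues (with algebraic multiplicities) are λ = -3 with multiplicity 3.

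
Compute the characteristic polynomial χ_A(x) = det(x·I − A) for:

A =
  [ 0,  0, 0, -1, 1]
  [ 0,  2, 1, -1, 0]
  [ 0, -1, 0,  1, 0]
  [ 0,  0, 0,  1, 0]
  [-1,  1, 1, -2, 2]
x^5 - 5*x^4 + 10*x^3 - 10*x^2 + 5*x - 1

Expanding det(x·I − A) (e.g. by cofactor expansion or by noting that A is similar to its Jordan form J, which has the same characteristic polynomial as A) gives
  χ_A(x) = x^5 - 5*x^4 + 10*x^3 - 10*x^2 + 5*x - 1
which factors as (x - 1)^5. The eigenvalues (with algebraic multiplicities) are λ = 1 with multiplicity 5.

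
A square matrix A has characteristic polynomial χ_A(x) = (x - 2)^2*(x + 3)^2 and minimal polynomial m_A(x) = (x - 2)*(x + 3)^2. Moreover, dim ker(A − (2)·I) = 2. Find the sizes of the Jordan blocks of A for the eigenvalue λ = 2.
Block sizes for λ = 2: [1, 1]

Step 1 — from the characteristic polynomial, algebraic multiplicity of λ = 2 is 2. From dim ker(A − (2)·I) = 2, there are exactly 2 Jordan blocks for λ = 2.
Step 2 — from the minimal polynomial, the factor (x − 2) tells us the largest block for λ = 2 has size 1.
Step 3 — with total size 2, 2 blocks, and largest block 1, the block sizes (in nonincreasing order) are [1, 1].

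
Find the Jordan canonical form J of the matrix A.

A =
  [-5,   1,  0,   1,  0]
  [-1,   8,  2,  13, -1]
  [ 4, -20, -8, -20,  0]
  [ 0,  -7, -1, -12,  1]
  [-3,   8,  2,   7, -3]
J_3(-4) ⊕ J_2(-4)

The characteristic polynomial is
  det(x·I − A) = x^5 + 20*x^4 + 160*x^3 + 640*x^2 + 1280*x + 1024 = (x + 4)^5

Eigenvalues and multiplicities (the geometric multiplicity of λ is n − rank(A − λI), which equals the number of Jordan blocks for λ):
  λ = -4: algebraic multiplicity = 5, geometric multiplicity = 2

Determining the block sizes for each eigenvalue:
  λ = -4: with am = 5 and gm = 2, the partition is not yet determined (e.g. several partitions of 5 into 2 parts exist). Let N = A − (-4)·I. Computing rank(N^1) = 3, rank(N^2) = 1, rank(N^3) = 0; the number of blocks of size ≥ j is rank(N^{j−1}) − rank(N^j), giving [2, 2, 1]. So we have 1 block(s) of size 3, 1 block(s) of size 2 → block sizes [3, 2]

Assembling the blocks gives a Jordan form
J =
  [-4,  1,  0,  0,  0]
  [ 0, -4,  1,  0,  0]
  [ 0,  0, -4,  0,  0]
  [ 0,  0,  0, -4,  1]
  [ 0,  0,  0,  0, -4]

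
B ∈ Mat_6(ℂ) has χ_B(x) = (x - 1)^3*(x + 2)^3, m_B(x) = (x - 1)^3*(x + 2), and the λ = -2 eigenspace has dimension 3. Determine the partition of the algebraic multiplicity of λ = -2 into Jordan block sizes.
Block sizes for λ = -2: [1, 1, 1]

Step 1 — from the characteristic polynomial, algebraic multiplicity of λ = -2 is 3. From dim ker(B − (-2)·I) = 3, there are exactly 3 Jordan blocks for λ = -2.
Step 2 — from the minimal polynomial, the factor (x + 2) tells us the largest block for λ = -2 has size 1.
Step 3 — with total size 3, 3 blocks, and largest block 1, the block sizes (in nonincreasing order) are [1, 1, 1].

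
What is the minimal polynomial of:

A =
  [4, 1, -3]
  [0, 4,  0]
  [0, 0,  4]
x^2 - 8*x + 16

The characteristic polynomial is χ_A(x) = (x - 4)^3, so the eigenvalues are known. The minimal polynomial is
  m_A(x) = Π_λ (x − λ)^{k_λ}
where k_λ is the size of the *largest* Jordan block for λ (equivalently, the smallest k with (A − λI)^k v = 0 for every generalised eigenvector v of λ).

  λ = 4: largest Jordan block has size 2, contributing (x − 4)^2

So m_A(x) = (x - 4)^2 = x^2 - 8*x + 16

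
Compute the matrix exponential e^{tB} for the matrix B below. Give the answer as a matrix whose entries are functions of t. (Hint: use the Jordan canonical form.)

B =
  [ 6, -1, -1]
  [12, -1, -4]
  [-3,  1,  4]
e^{tB} =
  [3*t*exp(3*t) + exp(3*t), -t*exp(3*t), -t*exp(3*t)]
  [12*t*exp(3*t), -4*t*exp(3*t) + exp(3*t), -4*t*exp(3*t)]
  [-3*t*exp(3*t), t*exp(3*t), t*exp(3*t) + exp(3*t)]

Strategy: write B = P · J · P⁻¹ where J is a Jordan canonical form, so e^{tB} = P · e^{tJ} · P⁻¹, and e^{tJ} can be computed block-by-block.

B has Jordan form
J =
  [3, 1, 0]
  [0, 3, 0]
  [0, 0, 3]
(up to reordering of blocks).

Per-block formulas:
  For a 1×1 block at λ = 3: exp(t · [3]) = [e^(3t)].
  For a 2×2 Jordan block J_2(3): exp(t · J_2(3)) = e^(3t)·(I + t·N), where N is the 2×2 nilpotent shift.

After assembling e^{tJ} and conjugating by P, we get:

e^{tB} =
  [3*t*exp(3*t) + exp(3*t), -t*exp(3*t), -t*exp(3*t)]
  [12*t*exp(3*t), -4*t*exp(3*t) + exp(3*t), -4*t*exp(3*t)]
  [-3*t*exp(3*t), t*exp(3*t), t*exp(3*t) + exp(3*t)]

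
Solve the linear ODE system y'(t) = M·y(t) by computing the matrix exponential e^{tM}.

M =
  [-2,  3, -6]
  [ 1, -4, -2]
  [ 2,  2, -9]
e^{tM} =
  [3*t*exp(-5*t) + exp(-5*t), 3*t*exp(-5*t), -6*t*exp(-5*t)]
  [t*exp(-5*t), t*exp(-5*t) + exp(-5*t), -2*t*exp(-5*t)]
  [2*t*exp(-5*t), 2*t*exp(-5*t), -4*t*exp(-5*t) + exp(-5*t)]

Strategy: write M = P · J · P⁻¹ where J is a Jordan canonical form, so e^{tM} = P · e^{tJ} · P⁻¹, and e^{tJ} can be computed block-by-block.

M has Jordan form
J =
  [-5,  1,  0]
  [ 0, -5,  0]
  [ 0,  0, -5]
(up to reordering of blocks).

Per-block formulas:
  For a 1×1 block at λ = -5: exp(t · [-5]) = [e^(-5t)].
  For a 2×2 Jordan block J_2(-5): exp(t · J_2(-5)) = e^(-5t)·(I + t·N), where N is the 2×2 nilpotent shift.

After assembling e^{tJ} and conjugating by P, we get:

e^{tM} =
  [3*t*exp(-5*t) + exp(-5*t), 3*t*exp(-5*t), -6*t*exp(-5*t)]
  [t*exp(-5*t), t*exp(-5*t) + exp(-5*t), -2*t*exp(-5*t)]
  [2*t*exp(-5*t), 2*t*exp(-5*t), -4*t*exp(-5*t) + exp(-5*t)]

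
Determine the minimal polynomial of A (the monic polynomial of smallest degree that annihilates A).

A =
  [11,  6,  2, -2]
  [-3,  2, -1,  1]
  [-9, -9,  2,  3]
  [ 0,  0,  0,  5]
x^2 - 10*x + 25

The characteristic polynomial is χ_A(x) = (x - 5)^4, so the eigenvalues are known. The minimal polynomial is
  m_A(x) = Π_λ (x − λ)^{k_λ}
where k_λ is the size of the *largest* Jordan block for λ (equivalently, the smallest k with (A − λI)^k v = 0 for every generalised eigenvector v of λ).

  λ = 5: largest Jordan block has size 2, contributing (x − 5)^2

So m_A(x) = (x - 5)^2 = x^2 - 10*x + 25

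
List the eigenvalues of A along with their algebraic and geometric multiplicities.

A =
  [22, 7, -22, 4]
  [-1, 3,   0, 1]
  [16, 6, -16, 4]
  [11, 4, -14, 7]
λ = 4: alg = 4, geom = 2

Step 1 — factor the characteristic polynomial to read off the algebraic multiplicities:
  χ_A(x) = (x - 4)^4

Step 2 — compute geometric multiplicities via the rank-nullity identity g(λ) = n − rank(A − λI):
  rank(A − (4)·I) = 2, so dim ker(A − (4)·I) = n − 2 = 2

Summary:
  λ = 4: algebraic multiplicity = 4, geometric multiplicity = 2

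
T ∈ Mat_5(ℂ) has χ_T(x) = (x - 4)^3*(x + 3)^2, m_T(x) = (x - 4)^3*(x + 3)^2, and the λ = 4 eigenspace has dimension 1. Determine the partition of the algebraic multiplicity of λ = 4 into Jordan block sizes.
Block sizes for λ = 4: [3]

Step 1 — from the characteristic polynomial, algebraic multiplicity of λ = 4 is 3. From dim ker(T − (4)·I) = 1, there are exactly 1 Jordan blocks for λ = 4.
Step 2 — from the minimal polynomial, the factor (x − 4)^3 tells us the largest block for λ = 4 has size 3.
Step 3 — with total size 3, 1 blocks, and largest block 3, the block sizes (in nonincreasing order) are [3].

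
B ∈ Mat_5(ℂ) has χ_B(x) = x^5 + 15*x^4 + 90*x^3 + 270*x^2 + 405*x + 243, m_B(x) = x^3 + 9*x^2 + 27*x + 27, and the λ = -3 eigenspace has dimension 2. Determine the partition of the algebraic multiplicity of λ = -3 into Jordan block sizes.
Block sizes for λ = -3: [3, 2]

Step 1 — from the characteristic polynomial, algebraic multiplicity of λ = -3 is 5. From dim ker(B − (-3)·I) = 2, there are exactly 2 Jordan blocks for λ = -3.
Step 2 — from the minimal polynomial, the factor (x + 3)^3 tells us the largest block for λ = -3 has size 3.
Step 3 — with total size 5, 2 blocks, and largest block 3, the block sizes (in nonincreasing order) are [3, 2].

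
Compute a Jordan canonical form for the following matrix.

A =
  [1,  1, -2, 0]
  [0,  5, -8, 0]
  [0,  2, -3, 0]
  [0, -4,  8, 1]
J_2(1) ⊕ J_1(1) ⊕ J_1(1)

The characteristic polynomial is
  det(x·I − A) = x^4 - 4*x^3 + 6*x^2 - 4*x + 1 = (x - 1)^4

Eigenvalues and multiplicities (the geometric multiplicity of λ is n − rank(A − λI), which equals the number of Jordan blocks for λ):
  λ = 1: algebraic multiplicity = 4, geometric multiplicity = 3

Determining the block sizes for each eigenvalue:
  λ = 1: 3 blocks summing to 4 forces exactly one block of size 2 and the rest size 1 → block sizes [2, 1, 1]

Assembling the blocks gives a Jordan form
J =
  [1, 1, 0, 0]
  [0, 1, 0, 0]
  [0, 0, 1, 0]
  [0, 0, 0, 1]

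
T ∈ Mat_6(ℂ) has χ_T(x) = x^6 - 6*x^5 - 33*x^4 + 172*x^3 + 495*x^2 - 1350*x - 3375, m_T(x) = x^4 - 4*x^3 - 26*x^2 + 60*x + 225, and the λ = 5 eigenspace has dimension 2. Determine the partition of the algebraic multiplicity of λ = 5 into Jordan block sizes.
Block sizes for λ = 5: [2, 1]

Step 1 — from the characteristic polynomial, algebraic multiplicity of λ = 5 is 3. From dim ker(T − (5)·I) = 2, there are exactly 2 Jordan blocks for λ = 5.
Step 2 — from the minimal polynomial, the factor (x − 5)^2 tells us the largest block for λ = 5 has size 2.
Step 3 — with total size 3, 2 blocks, and largest block 2, the block sizes (in nonincreasing order) are [2, 1].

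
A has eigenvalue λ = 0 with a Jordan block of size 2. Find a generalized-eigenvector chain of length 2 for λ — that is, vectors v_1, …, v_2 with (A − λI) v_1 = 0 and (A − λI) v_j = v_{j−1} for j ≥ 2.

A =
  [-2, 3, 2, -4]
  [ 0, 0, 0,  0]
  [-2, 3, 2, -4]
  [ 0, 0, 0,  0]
A Jordan chain for λ = 0 of length 2:
v_1 = (-2, 0, -2, 0)ᵀ
v_2 = (1, 0, 0, 0)ᵀ

Let N = A − (0)·I. We want v_2 with N^2 v_2 = 0 but N^1 v_2 ≠ 0; then v_{j-1} := N · v_j for j = 2, …, 2.

Pick v_2 = (1, 0, 0, 0)ᵀ.
Then v_1 = N · v_2 = (-2, 0, -2, 0)ᵀ.

Sanity check: (A − (0)·I) v_1 = (0, 0, 0, 0)ᵀ = 0. ✓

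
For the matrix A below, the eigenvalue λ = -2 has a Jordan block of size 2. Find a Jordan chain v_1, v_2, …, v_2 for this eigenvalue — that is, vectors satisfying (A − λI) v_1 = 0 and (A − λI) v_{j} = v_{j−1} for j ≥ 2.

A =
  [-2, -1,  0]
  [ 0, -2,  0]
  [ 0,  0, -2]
A Jordan chain for λ = -2 of length 2:
v_1 = (-1, 0, 0)ᵀ
v_2 = (0, 1, 0)ᵀ

Let N = A − (-2)·I. We want v_2 with N^2 v_2 = 0 but N^1 v_2 ≠ 0; then v_{j-1} := N · v_j for j = 2, …, 2.

Pick v_2 = (0, 1, 0)ᵀ.
Then v_1 = N · v_2 = (-1, 0, 0)ᵀ.

Sanity check: (A − (-2)·I) v_1 = (0, 0, 0)ᵀ = 0. ✓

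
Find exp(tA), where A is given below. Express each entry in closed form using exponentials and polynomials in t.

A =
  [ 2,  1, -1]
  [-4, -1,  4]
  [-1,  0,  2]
e^{tA} =
  [-t^2*exp(t) + t*exp(t) + exp(t), -t^2*exp(t)/2 + t*exp(t), t^2*exp(t) - t*exp(t)]
  [-4*t*exp(t), -2*t*exp(t) + exp(t), 4*t*exp(t)]
  [-t^2*exp(t) - t*exp(t), -t^2*exp(t)/2, t^2*exp(t) + t*exp(t) + exp(t)]

Strategy: write A = P · J · P⁻¹ where J is a Jordan canonical form, so e^{tA} = P · e^{tJ} · P⁻¹, and e^{tJ} can be computed block-by-block.

A has Jordan form
J =
  [1, 1, 0]
  [0, 1, 1]
  [0, 0, 1]
(up to reordering of blocks).

Per-block formulas:
  For a 3×3 Jordan block J_3(1): exp(t · J_3(1)) = e^(1t)·(I + t·N + (t^2/2)·N^2), where N is the 3×3 nilpotent shift.

After assembling e^{tJ} and conjugating by P, we get:

e^{tA} =
  [-t^2*exp(t) + t*exp(t) + exp(t), -t^2*exp(t)/2 + t*exp(t), t^2*exp(t) - t*exp(t)]
  [-4*t*exp(t), -2*t*exp(t) + exp(t), 4*t*exp(t)]
  [-t^2*exp(t) - t*exp(t), -t^2*exp(t)/2, t^2*exp(t) + t*exp(t) + exp(t)]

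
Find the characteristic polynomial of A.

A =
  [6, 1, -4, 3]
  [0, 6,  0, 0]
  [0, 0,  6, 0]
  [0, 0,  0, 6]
x^4 - 24*x^3 + 216*x^2 - 864*x + 1296

Expanding det(x·I − A) (e.g. by cofactor expansion or by noting that A is similar to its Jordan form J, which has the same characteristic polynomial as A) gives
  χ_A(x) = x^4 - 24*x^3 + 216*x^2 - 864*x + 1296
which factors as (x - 6)^4. The eigenvalues (with algebraic multiplicities) are λ = 6 with multiplicity 4.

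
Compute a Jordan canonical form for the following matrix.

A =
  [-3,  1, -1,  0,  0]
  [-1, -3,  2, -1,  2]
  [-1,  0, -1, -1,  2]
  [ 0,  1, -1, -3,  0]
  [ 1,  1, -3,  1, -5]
J_2(-3) ⊕ J_2(-3) ⊕ J_1(-3)

The characteristic polynomial is
  det(x·I − A) = x^5 + 15*x^4 + 90*x^3 + 270*x^2 + 405*x + 243 = (x + 3)^5

Eigenvalues and multiplicities (the geometric multiplicity of λ is n − rank(A − λI), which equals the number of Jordan blocks for λ):
  λ = -3: algebraic multiplicity = 5, geometric multiplicity = 3

Determining the block sizes for each eigenvalue:
  λ = -3: with am = 5 and gm = 3, the partition is not yet determined (e.g. several partitions of 5 into 3 parts exist). Let N = A − (-3)·I. Computing rank(N^1) = 2, rank(N^2) = 0; the number of blocks of size ≥ j is rank(N^{j−1}) − rank(N^j), giving [3, 2]. So we have 2 block(s) of size 2, 1 block(s) of size 1 → block sizes [2, 2, 1]

Assembling the blocks gives a Jordan form
J =
  [-3,  1,  0,  0,  0]
  [ 0, -3,  0,  0,  0]
  [ 0,  0, -3,  1,  0]
  [ 0,  0,  0, -3,  0]
  [ 0,  0,  0,  0, -3]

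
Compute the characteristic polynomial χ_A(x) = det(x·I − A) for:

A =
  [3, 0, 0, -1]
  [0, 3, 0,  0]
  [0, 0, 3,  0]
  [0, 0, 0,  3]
x^4 - 12*x^3 + 54*x^2 - 108*x + 81

Expanding det(x·I − A) (e.g. by cofactor expansion or by noting that A is similar to its Jordan form J, which has the same characteristic polynomial as A) gives
  χ_A(x) = x^4 - 12*x^3 + 54*x^2 - 108*x + 81
which factors as (x - 3)^4. The eigenvalues (with algebraic multiplicities) are λ = 3 with multiplicity 4.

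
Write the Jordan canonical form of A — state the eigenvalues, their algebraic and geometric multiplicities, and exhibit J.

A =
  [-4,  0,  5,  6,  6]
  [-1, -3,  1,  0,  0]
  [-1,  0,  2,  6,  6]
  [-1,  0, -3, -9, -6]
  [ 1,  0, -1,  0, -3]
J_1(-5) ⊕ J_2(-3) ⊕ J_1(-3) ⊕ J_1(-3)

The characteristic polynomial is
  det(x·I − A) = x^5 + 17*x^4 + 114*x^3 + 378*x^2 + 621*x + 405 = (x + 3)^4*(x + 5)

Eigenvalues and multiplicities (the geometric multiplicity of λ is n − rank(A − λI), which equals the number of Jordan blocks for λ):
  λ = -5: algebraic multiplicity = 1, geometric multiplicity = 1
  λ = -3: algebraic multiplicity = 4, geometric multiplicity = 3

Determining the block sizes for each eigenvalue:
  λ = -5: one block (gm = 1), so the single block has size am = 1 → block sizes [1]
  λ = -3: 3 blocks summing to 4 forces exactly one block of size 2 and the rest size 1 → block sizes [2, 1, 1]

Assembling the blocks gives a Jordan form
J =
  [-5,  0,  0,  0,  0]
  [ 0, -3,  1,  0,  0]
  [ 0,  0, -3,  0,  0]
  [ 0,  0,  0, -3,  0]
  [ 0,  0,  0,  0, -3]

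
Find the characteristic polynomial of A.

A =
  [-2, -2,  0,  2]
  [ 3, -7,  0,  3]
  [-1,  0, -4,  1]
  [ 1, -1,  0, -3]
x^4 + 16*x^3 + 96*x^2 + 256*x + 256

Expanding det(x·I − A) (e.g. by cofactor expansion or by noting that A is similar to its Jordan form J, which has the same characteristic polynomial as A) gives
  χ_A(x) = x^4 + 16*x^3 + 96*x^2 + 256*x + 256
which factors as (x + 4)^4. The eigenvalues (with algebraic multiplicities) are λ = -4 with multiplicity 4.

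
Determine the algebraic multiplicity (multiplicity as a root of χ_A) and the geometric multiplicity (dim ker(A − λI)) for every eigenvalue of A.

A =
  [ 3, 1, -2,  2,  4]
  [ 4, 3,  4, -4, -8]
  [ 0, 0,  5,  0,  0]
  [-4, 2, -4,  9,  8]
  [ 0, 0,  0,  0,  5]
λ = 5: alg = 5, geom = 4

Step 1 — factor the characteristic polynomial to read off the algebraic multiplicities:
  χ_A(x) = (x - 5)^5

Step 2 — compute geometric multiplicities via the rank-nullity identity g(λ) = n − rank(A − λI):
  rank(A − (5)·I) = 1, so dim ker(A − (5)·I) = n − 1 = 4

Summary:
  λ = 5: algebraic multiplicity = 5, geometric multiplicity = 4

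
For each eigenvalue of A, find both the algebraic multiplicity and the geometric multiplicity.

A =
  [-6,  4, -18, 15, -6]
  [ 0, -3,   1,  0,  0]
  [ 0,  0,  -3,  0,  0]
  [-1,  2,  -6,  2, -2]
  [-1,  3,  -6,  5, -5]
λ = -3: alg = 5, geom = 2

Step 1 — factor the characteristic polynomial to read off the algebraic multiplicities:
  χ_A(x) = (x + 3)^5

Step 2 — compute geometric multiplicities via the rank-nullity identity g(λ) = n − rank(A − λI):
  rank(A − (-3)·I) = 3, so dim ker(A − (-3)·I) = n − 3 = 2

Summary:
  λ = -3: algebraic multiplicity = 5, geometric multiplicity = 2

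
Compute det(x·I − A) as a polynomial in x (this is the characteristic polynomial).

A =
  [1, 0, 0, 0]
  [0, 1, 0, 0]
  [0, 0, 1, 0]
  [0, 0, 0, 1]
x^4 - 4*x^3 + 6*x^2 - 4*x + 1

Expanding det(x·I − A) (e.g. by cofactor expansion or by noting that A is similar to its Jordan form J, which has the same characteristic polynomial as A) gives
  χ_A(x) = x^4 - 4*x^3 + 6*x^2 - 4*x + 1
which factors as (x - 1)^4. The eigenvalues (with algebraic multiplicities) are λ = 1 with multiplicity 4.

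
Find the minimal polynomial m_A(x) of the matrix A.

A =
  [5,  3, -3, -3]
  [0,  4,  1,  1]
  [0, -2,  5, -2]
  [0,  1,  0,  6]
x^3 - 15*x^2 + 75*x - 125

The characteristic polynomial is χ_A(x) = (x - 5)^4, so the eigenvalues are known. The minimal polynomial is
  m_A(x) = Π_λ (x − λ)^{k_λ}
where k_λ is the size of the *largest* Jordan block for λ (equivalently, the smallest k with (A − λI)^k v = 0 for every generalised eigenvector v of λ).

  λ = 5: largest Jordan block has size 3, contributing (x − 5)^3

So m_A(x) = (x - 5)^3 = x^3 - 15*x^2 + 75*x - 125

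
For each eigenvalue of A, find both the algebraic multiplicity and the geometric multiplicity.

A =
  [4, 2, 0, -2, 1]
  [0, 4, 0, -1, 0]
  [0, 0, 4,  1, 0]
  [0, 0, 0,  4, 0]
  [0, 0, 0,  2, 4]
λ = 4: alg = 5, geom = 3

Step 1 — factor the characteristic polynomial to read off the algebraic multiplicities:
  χ_A(x) = (x - 4)^5

Step 2 — compute geometric multiplicities via the rank-nullity identity g(λ) = n − rank(A − λI):
  rank(A − (4)·I) = 2, so dim ker(A − (4)·I) = n − 2 = 3

Summary:
  λ = 4: algebraic multiplicity = 5, geometric multiplicity = 3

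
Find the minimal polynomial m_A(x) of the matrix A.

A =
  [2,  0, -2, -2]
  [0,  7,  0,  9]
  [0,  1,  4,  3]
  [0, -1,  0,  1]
x^3 - 10*x^2 + 32*x - 32

The characteristic polynomial is χ_A(x) = (x - 4)^3*(x - 2), so the eigenvalues are known. The minimal polynomial is
  m_A(x) = Π_λ (x − λ)^{k_λ}
where k_λ is the size of the *largest* Jordan block for λ (equivalently, the smallest k with (A − λI)^k v = 0 for every generalised eigenvector v of λ).

  λ = 2: largest Jordan block has size 1, contributing (x − 2)
  λ = 4: largest Jordan block has size 2, contributing (x − 4)^2

So m_A(x) = (x - 4)^2*(x - 2) = x^3 - 10*x^2 + 32*x - 32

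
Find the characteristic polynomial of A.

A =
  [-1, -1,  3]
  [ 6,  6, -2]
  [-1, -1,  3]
x^3 - 8*x^2 + 16*x

Expanding det(x·I − A) (e.g. by cofactor expansion or by noting that A is similar to its Jordan form J, which has the same characteristic polynomial as A) gives
  χ_A(x) = x^3 - 8*x^2 + 16*x
which factors as x*(x - 4)^2. The eigenvalues (with algebraic multiplicities) are λ = 0 with multiplicity 1, λ = 4 with multiplicity 2.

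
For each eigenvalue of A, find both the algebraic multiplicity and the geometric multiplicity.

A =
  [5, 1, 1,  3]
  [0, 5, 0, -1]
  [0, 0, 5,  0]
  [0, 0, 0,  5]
λ = 5: alg = 4, geom = 2

Step 1 — factor the characteristic polynomial to read off the algebraic multiplicities:
  χ_A(x) = (x - 5)^4

Step 2 — compute geometric multiplicities via the rank-nullity identity g(λ) = n − rank(A − λI):
  rank(A − (5)·I) = 2, so dim ker(A − (5)·I) = n − 2 = 2

Summary:
  λ = 5: algebraic multiplicity = 4, geometric multiplicity = 2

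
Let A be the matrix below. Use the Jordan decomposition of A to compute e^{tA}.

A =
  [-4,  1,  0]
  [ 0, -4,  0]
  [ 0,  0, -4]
e^{tA} =
  [exp(-4*t), t*exp(-4*t), 0]
  [0, exp(-4*t), 0]
  [0, 0, exp(-4*t)]

Strategy: write A = P · J · P⁻¹ where J is a Jordan canonical form, so e^{tA} = P · e^{tJ} · P⁻¹, and e^{tJ} can be computed block-by-block.

A has Jordan form
J =
  [-4,  1,  0]
  [ 0, -4,  0]
  [ 0,  0, -4]
(up to reordering of blocks).

Per-block formulas:
  For a 1×1 block at λ = -4: exp(t · [-4]) = [e^(-4t)].
  For a 2×2 Jordan block J_2(-4): exp(t · J_2(-4)) = e^(-4t)·(I + t·N), where N is the 2×2 nilpotent shift.

After assembling e^{tJ} and conjugating by P, we get:

e^{tA} =
  [exp(-4*t), t*exp(-4*t), 0]
  [0, exp(-4*t), 0]
  [0, 0, exp(-4*t)]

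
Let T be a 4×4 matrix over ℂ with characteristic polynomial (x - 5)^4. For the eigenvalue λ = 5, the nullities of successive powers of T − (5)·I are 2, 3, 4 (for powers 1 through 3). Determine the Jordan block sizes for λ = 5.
Block sizes for λ = 5: [3, 1]

From the dimensions of kernels of powers, the number of Jordan blocks of size at least j is d_j − d_{j−1} where d_j = dim ker(N^j) (with d_0 = 0). Computing the differences gives [2, 1, 1].
The number of blocks of size exactly k is (#blocks of size ≥ k) − (#blocks of size ≥ k + 1), so the partition is: 1 block(s) of size 1, 1 block(s) of size 3.
In nonincreasing order the block sizes are [3, 1].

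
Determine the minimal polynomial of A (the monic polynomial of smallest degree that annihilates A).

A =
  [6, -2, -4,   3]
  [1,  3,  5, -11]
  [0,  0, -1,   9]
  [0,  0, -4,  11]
x^4 - 19*x^3 + 135*x^2 - 425*x + 500

The characteristic polynomial is χ_A(x) = (x - 5)^3*(x - 4), so the eigenvalues are known. The minimal polynomial is
  m_A(x) = Π_λ (x − λ)^{k_λ}
where k_λ is the size of the *largest* Jordan block for λ (equivalently, the smallest k with (A − λI)^k v = 0 for every generalised eigenvector v of λ).

  λ = 4: largest Jordan block has size 1, contributing (x − 4)
  λ = 5: largest Jordan block has size 3, contributing (x − 5)^3

So m_A(x) = (x - 5)^3*(x - 4) = x^4 - 19*x^3 + 135*x^2 - 425*x + 500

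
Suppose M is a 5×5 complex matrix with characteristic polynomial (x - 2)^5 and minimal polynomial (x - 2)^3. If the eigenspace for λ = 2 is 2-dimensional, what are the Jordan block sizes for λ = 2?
Block sizes for λ = 2: [3, 2]

Step 1 — from the characteristic polynomial, algebraic multiplicity of λ = 2 is 5. From dim ker(M − (2)·I) = 2, there are exactly 2 Jordan blocks for λ = 2.
Step 2 — from the minimal polynomial, the factor (x − 2)^3 tells us the largest block for λ = 2 has size 3.
Step 3 — with total size 5, 2 blocks, and largest block 3, the block sizes (in nonincreasing order) are [3, 2].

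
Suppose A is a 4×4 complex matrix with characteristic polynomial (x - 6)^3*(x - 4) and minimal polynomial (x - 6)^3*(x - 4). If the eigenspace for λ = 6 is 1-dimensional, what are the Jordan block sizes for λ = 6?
Block sizes for λ = 6: [3]

Step 1 — from the characteristic polynomial, algebraic multiplicity of λ = 6 is 3. From dim ker(A − (6)·I) = 1, there are exactly 1 Jordan blocks for λ = 6.
Step 2 — from the minimal polynomial, the factor (x − 6)^3 tells us the largest block for λ = 6 has size 3.
Step 3 — with total size 3, 1 blocks, and largest block 3, the block sizes (in nonincreasing order) are [3].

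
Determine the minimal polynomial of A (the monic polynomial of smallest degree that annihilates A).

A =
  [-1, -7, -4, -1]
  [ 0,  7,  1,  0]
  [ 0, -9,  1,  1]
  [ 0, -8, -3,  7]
x^4 - 14*x^3 + 60*x^2 - 50*x - 125

The characteristic polynomial is χ_A(x) = (x - 5)^3*(x + 1), so the eigenvalues are known. The minimal polynomial is
  m_A(x) = Π_λ (x − λ)^{k_λ}
where k_λ is the size of the *largest* Jordan block for λ (equivalently, the smallest k with (A − λI)^k v = 0 for every generalised eigenvector v of λ).

  λ = -1: largest Jordan block has size 1, contributing (x + 1)
  λ = 5: largest Jordan block has size 3, contributing (x − 5)^3

So m_A(x) = (x - 5)^3*(x + 1) = x^4 - 14*x^3 + 60*x^2 - 50*x - 125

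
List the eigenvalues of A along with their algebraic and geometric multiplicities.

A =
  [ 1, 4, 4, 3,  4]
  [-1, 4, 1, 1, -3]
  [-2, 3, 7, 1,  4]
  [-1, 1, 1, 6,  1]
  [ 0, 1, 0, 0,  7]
λ = 5: alg = 5, geom = 2

Step 1 — factor the characteristic polynomial to read off the algebraic multiplicities:
  χ_A(x) = (x - 5)^5

Step 2 — compute geometric multiplicities via the rank-nullity identity g(λ) = n − rank(A − λI):
  rank(A − (5)·I) = 3, so dim ker(A − (5)·I) = n − 3 = 2

Summary:
  λ = 5: algebraic multiplicity = 5, geometric multiplicity = 2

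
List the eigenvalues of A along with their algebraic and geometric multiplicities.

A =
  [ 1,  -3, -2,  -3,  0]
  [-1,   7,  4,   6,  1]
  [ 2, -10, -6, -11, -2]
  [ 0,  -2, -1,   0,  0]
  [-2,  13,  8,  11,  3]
λ = 1: alg = 5, geom = 2

Step 1 — factor the characteristic polynomial to read off the algebraic multiplicities:
  χ_A(x) = (x - 1)^5

Step 2 — compute geometric multiplicities via the rank-nullity identity g(λ) = n − rank(A − λI):
  rank(A − (1)·I) = 3, so dim ker(A − (1)·I) = n − 3 = 2

Summary:
  λ = 1: algebraic multiplicity = 5, geometric multiplicity = 2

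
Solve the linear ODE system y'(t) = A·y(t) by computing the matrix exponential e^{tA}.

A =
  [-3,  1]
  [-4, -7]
e^{tA} =
  [2*t*exp(-5*t) + exp(-5*t), t*exp(-5*t)]
  [-4*t*exp(-5*t), -2*t*exp(-5*t) + exp(-5*t)]

Strategy: write A = P · J · P⁻¹ where J is a Jordan canonical form, so e^{tA} = P · e^{tJ} · P⁻¹, and e^{tJ} can be computed block-by-block.

A has Jordan form
J =
  [-5,  1]
  [ 0, -5]
(up to reordering of blocks).

Per-block formulas:
  For a 2×2 Jordan block J_2(-5): exp(t · J_2(-5)) = e^(-5t)·(I + t·N), where N is the 2×2 nilpotent shift.

After assembling e^{tJ} and conjugating by P, we get:

e^{tA} =
  [2*t*exp(-5*t) + exp(-5*t), t*exp(-5*t)]
  [-4*t*exp(-5*t), -2*t*exp(-5*t) + exp(-5*t)]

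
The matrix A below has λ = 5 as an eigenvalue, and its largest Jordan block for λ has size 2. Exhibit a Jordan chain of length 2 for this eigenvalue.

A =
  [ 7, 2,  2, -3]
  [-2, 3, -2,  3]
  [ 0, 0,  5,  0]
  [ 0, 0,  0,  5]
A Jordan chain for λ = 5 of length 2:
v_1 = (2, -2, 0, 0)ᵀ
v_2 = (1, 0, 0, 0)ᵀ

Let N = A − (5)·I. We want v_2 with N^2 v_2 = 0 but N^1 v_2 ≠ 0; then v_{j-1} := N · v_j for j = 2, …, 2.

Pick v_2 = (1, 0, 0, 0)ᵀ.
Then v_1 = N · v_2 = (2, -2, 0, 0)ᵀ.

Sanity check: (A − (5)·I) v_1 = (0, 0, 0, 0)ᵀ = 0. ✓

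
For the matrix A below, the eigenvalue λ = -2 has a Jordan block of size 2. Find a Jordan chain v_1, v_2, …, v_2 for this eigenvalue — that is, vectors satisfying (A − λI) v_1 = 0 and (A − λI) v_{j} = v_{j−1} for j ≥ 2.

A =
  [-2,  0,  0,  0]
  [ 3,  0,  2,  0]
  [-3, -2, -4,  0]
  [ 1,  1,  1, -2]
A Jordan chain for λ = -2 of length 2:
v_1 = (0, 3, -3, 1)ᵀ
v_2 = (1, 0, 0, 0)ᵀ

Let N = A − (-2)·I. We want v_2 with N^2 v_2 = 0 but N^1 v_2 ≠ 0; then v_{j-1} := N · v_j for j = 2, …, 2.

Pick v_2 = (1, 0, 0, 0)ᵀ.
Then v_1 = N · v_2 = (0, 3, -3, 1)ᵀ.

Sanity check: (A − (-2)·I) v_1 = (0, 0, 0, 0)ᵀ = 0. ✓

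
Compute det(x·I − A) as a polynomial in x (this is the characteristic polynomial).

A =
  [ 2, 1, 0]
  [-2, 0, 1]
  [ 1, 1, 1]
x^3 - 3*x^2 + 3*x - 1

Expanding det(x·I − A) (e.g. by cofactor expansion or by noting that A is similar to its Jordan form J, which has the same characteristic polynomial as A) gives
  χ_A(x) = x^3 - 3*x^2 + 3*x - 1
which factors as (x - 1)^3. The eigenvalues (with algebraic multiplicities) are λ = 1 with multiplicity 3.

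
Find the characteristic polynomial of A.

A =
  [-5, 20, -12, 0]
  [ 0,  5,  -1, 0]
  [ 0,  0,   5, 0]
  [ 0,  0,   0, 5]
x^4 - 10*x^3 + 250*x - 625

Expanding det(x·I − A) (e.g. by cofactor expansion or by noting that A is similar to its Jordan form J, which has the same characteristic polynomial as A) gives
  χ_A(x) = x^4 - 10*x^3 + 250*x - 625
which factors as (x - 5)^3*(x + 5). The eigenvalues (with algebraic multiplicities) are λ = -5 with multiplicity 1, λ = 5 with multiplicity 3.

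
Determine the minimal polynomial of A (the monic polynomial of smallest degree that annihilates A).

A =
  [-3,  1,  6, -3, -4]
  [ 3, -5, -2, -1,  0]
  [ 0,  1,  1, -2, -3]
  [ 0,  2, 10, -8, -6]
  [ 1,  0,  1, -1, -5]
x^2 + 8*x + 16

The characteristic polynomial is χ_A(x) = (x + 4)^5, so the eigenvalues are known. The minimal polynomial is
  m_A(x) = Π_λ (x − λ)^{k_λ}
where k_λ is the size of the *largest* Jordan block for λ (equivalently, the smallest k with (A − λI)^k v = 0 for every generalised eigenvector v of λ).

  λ = -4: largest Jordan block has size 2, contributing (x + 4)^2

So m_A(x) = (x + 4)^2 = x^2 + 8*x + 16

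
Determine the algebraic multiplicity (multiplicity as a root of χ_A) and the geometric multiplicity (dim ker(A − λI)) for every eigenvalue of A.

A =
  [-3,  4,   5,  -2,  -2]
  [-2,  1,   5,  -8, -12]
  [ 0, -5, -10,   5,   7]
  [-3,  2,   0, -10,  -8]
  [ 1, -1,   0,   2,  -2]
λ = -5: alg = 4, geom = 2; λ = -4: alg = 1, geom = 1

Step 1 — factor the characteristic polynomial to read off the algebraic multiplicities:
  χ_A(x) = (x + 4)*(x + 5)^4

Step 2 — compute geometric multiplicities via the rank-nullity identity g(λ) = n − rank(A − λI):
  rank(A − (-5)·I) = 3, so dim ker(A − (-5)·I) = n − 3 = 2
  rank(A − (-4)·I) = 4, so dim ker(A − (-4)·I) = n − 4 = 1

Summary:
  λ = -5: algebraic multiplicity = 4, geometric multiplicity = 2
  λ = -4: algebraic multiplicity = 1, geometric multiplicity = 1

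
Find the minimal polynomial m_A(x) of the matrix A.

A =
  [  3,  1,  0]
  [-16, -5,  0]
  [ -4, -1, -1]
x^2 + 2*x + 1

The characteristic polynomial is χ_A(x) = (x + 1)^3, so the eigenvalues are known. The minimal polynomial is
  m_A(x) = Π_λ (x − λ)^{k_λ}
where k_λ is the size of the *largest* Jordan block for λ (equivalently, the smallest k with (A − λI)^k v = 0 for every generalised eigenvector v of λ).

  λ = -1: largest Jordan block has size 2, contributing (x + 1)^2

So m_A(x) = (x + 1)^2 = x^2 + 2*x + 1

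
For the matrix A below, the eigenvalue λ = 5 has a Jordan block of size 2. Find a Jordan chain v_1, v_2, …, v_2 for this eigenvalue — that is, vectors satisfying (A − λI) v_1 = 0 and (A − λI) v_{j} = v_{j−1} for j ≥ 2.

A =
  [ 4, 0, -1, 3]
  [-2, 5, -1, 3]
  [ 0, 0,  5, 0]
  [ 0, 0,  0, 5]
A Jordan chain for λ = 5 of length 2:
v_1 = (0, -1, 0, 0)ᵀ
v_2 = (1, 0, -1, 0)ᵀ

Let N = A − (5)·I. We want v_2 with N^2 v_2 = 0 but N^1 v_2 ≠ 0; then v_{j-1} := N · v_j for j = 2, …, 2.

Pick v_2 = (1, 0, -1, 0)ᵀ.
Then v_1 = N · v_2 = (0, -1, 0, 0)ᵀ.

Sanity check: (A − (5)·I) v_1 = (0, 0, 0, 0)ᵀ = 0. ✓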